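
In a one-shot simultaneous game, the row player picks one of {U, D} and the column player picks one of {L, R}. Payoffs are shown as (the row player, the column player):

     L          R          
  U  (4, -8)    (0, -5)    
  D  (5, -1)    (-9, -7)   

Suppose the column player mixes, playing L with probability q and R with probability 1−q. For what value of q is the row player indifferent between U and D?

Set the row player's expected payoff from U equal to that from D:
  the row player's payoff from U: q·4 + (1−q)·0 = 4q
  the row player's payoff from D: q·5 + (1−q)·(-9) = 14q - 9
  4q = 14q - 9  ⇒  -10q = -9  ⇒  q = 9/10.

q = 9/10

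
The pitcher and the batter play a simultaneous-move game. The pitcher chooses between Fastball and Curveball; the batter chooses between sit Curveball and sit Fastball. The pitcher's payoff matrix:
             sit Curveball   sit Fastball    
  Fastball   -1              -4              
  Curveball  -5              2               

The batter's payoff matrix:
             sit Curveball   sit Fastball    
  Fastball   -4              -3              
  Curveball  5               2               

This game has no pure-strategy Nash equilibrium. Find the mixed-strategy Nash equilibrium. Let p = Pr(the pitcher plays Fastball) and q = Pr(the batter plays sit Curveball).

For the batter to be willing to mix, the batter must be indifferent between sit Curveball and sit Fastball, which pins down the pitcher's mix.
  the batter's expected payoff from sit Curveball: p·(-4) + (1−p)·5 = -9p + 5
  the batter's expected payoff from sit Fastball: p·(-3) + (1−p)·2 = -5p + 2
  -9p + 5 = -5p + 2  ⇒  -4p = -3  ⇒  p = 3/4.
The pitcher's indifference between Fastball and Curveball determines the batter's mixing probability q:
  the pitcher's payoff to Fastball: q·(-1) + (1−q)·(-4) = 3q - 4
  the pitcher's payoff to Curveball: q·(-5) + (1−q)·2 = -7q + 2
  3q - 4 = -7q + 2  ⇒  10q = 6  ⇒  q = 3/5.

p = 3/4, q = 3/5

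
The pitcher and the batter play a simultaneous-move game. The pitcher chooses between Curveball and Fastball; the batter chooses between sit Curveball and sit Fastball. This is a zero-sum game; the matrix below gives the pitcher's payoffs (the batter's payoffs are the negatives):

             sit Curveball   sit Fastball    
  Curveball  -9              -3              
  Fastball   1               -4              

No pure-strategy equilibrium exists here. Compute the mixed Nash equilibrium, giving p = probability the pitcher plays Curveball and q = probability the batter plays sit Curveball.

The pitcher's mix must leave the batter indifferent between sit Curveball and sit Fastball.
  the batter's payoff from sit Curveball: p·9 + (1−p)·(-1) = 10p - 1
  the batter's payoff from sit Fastball: p·3 + (1−p)·4 = -p + 4
  10p - 1 = -p + 4  ⇒  11p = 5  ⇒  p = 5/11.
The batter's mix must leave the pitcher indifferent between Curveball and Fastball.
  the pitcher's payoff from Curveball: q·(-9) + (1−q)·(-3) = -6q - 3
  the pitcher's payoff from Fastball: q·1 + (1−q)·(-4) = 5q - 4
  -6q - 3 = 5q - 4  ⇒  -11q = -1  ⇒  q = 1/11.

p = 5/11, q = 1/11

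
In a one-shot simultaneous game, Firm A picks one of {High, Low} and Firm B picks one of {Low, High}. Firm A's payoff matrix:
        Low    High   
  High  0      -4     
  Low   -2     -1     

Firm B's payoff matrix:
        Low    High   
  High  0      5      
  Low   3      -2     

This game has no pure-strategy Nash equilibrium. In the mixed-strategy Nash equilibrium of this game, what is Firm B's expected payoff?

3/2

In a mixed equilibrium Firm B is indifferent between Low and High; this condition fixes p.
  Firm B's payoff from Low: p·0 + (1−p)·3 = -3p + 3
  Firm B's payoff from High: p·5 + (1−p)·(-2) = 7p - 2
  -3p + 3 = 7p - 2  ⇒  -10p = -5  ⇒  p = 1/2.
At equilibrium Firm B is indifferent across columns, so Firm B's payoff equals the payoff from Low: (1/2)·0 + (1/2)·3 = 3/2.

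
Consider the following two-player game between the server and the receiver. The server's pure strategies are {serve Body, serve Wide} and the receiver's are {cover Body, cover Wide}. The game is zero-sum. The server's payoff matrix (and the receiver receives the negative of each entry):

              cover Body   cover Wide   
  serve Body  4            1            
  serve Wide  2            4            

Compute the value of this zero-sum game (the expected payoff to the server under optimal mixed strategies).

v = 14/5

In a mixed equilibrium the server is indifferent between serve Body and serve Wide; this condition fixes q.
  the server's expected payoff from serve Body: q·4 + (1−q)·1 = 3q + 1
  the server's expected payoff from serve Wide: q·2 + (1−q)·4 = -2q + 4
  3q + 1 = -2q + 4  ⇒  5q = 3  ⇒  q = 3/5.
The value is the server's expected payoff against this mix (using serve Body): (3/5)·4 + (2/5)·1 = 14/5.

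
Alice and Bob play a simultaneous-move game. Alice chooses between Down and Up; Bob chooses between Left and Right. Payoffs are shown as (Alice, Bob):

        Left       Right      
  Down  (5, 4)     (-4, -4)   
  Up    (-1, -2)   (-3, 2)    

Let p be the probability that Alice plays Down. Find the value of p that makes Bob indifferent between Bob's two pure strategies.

Alice's mix must leave Bob indifferent between Left and Right.
  Bob's payoff from Left: p·4 + (1−p)·(-2) = 6p - 2
  Bob's payoff from Right: p·(-4) + (1−p)·2 = -6p + 2
  6p - 2 = -6p + 2  ⇒  12p = 4  ⇒  p = 1/3.

p = 1/3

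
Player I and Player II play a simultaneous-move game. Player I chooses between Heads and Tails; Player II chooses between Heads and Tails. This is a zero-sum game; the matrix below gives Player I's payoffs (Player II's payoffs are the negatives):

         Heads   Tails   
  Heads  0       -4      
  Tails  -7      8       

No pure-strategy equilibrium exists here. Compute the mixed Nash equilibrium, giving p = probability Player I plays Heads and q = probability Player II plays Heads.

Player I's mix must leave Player II indifferent between Heads and Tails.
  Player II's payoff from Heads: p·0 + (1−p)·7 = -7p + 7
  Player II's payoff from Tails: p·4 + (1−p)·(-8) = 12p - 8
  -7p + 7 = 12p - 8  ⇒  -19p = -15  ⇒  p = 15/19.
Set Player I's expected payoff from Heads equal to that from Tails:
  Player I's expected payoff from Heads: q·0 + (1−q)·(-4) = 4q - 4
  Player I's expected payoff from Tails: q·(-7) + (1−q)·8 = -15q + 8
  4q - 4 = -15q + 8  ⇒  19q = 12  ⇒  q = 12/19.

p = 15/19, q = 12/19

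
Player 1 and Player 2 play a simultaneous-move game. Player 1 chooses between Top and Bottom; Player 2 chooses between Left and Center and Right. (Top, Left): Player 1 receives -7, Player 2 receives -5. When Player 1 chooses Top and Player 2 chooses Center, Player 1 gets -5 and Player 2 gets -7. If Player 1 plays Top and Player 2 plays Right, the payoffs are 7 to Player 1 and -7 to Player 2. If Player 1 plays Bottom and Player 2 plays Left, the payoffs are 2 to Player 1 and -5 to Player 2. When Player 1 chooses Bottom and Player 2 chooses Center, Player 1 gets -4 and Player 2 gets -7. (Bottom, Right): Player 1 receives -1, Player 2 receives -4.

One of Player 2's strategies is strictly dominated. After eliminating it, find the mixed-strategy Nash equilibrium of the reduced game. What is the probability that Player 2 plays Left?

q = 8/17

Player 2's strategy Center is strictly dominated by Left: -5 > -7 and -5 > -7. Eliminate Center.
In a mixed equilibrium Player 1 is indifferent between Top and Bottom; this condition fixes q.
  Player 1's payoff to Top: q·(-7) + (1−q)·7 = -14q + 7
  Player 1's payoff to Bottom: q·2 + (1−q)·(-1) = 3q - 1
  -14q + 7 = 3q - 1  ⇒  -17q = -8  ⇒  q = 8/17.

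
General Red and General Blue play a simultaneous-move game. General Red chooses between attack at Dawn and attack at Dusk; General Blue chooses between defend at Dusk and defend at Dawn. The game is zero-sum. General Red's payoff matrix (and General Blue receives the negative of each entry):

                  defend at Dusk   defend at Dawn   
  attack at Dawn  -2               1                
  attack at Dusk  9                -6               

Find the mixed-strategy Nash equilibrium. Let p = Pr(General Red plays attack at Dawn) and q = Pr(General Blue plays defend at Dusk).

p = 5/6, q = 7/18

General Red's mix must leave General Blue indifferent between defend at Dusk and defend at Dawn.
  General Blue's expected payoff from defend at Dusk: p·2 + (1−p)·(-9) = 11p - 9
  General Blue's expected payoff from defend at Dawn: p·(-1) + (1−p)·6 = -7p + 6
  11p - 9 = -7p + 6  ⇒  18p = 15  ⇒  p = 5/6.
General Red's indifference between attack at Dawn and attack at Dusk determines General Blue's mixing probability q:
  General Red's payoff from attack at Dawn: q·(-2) + (1−q)·1 = -3q + 1
  General Red's payoff from attack at Dusk: q·9 + (1−q)·(-6) = 15q - 6
  -3q + 1 = 15q - 6  ⇒  -18q = -7  ⇒  q = 7/18.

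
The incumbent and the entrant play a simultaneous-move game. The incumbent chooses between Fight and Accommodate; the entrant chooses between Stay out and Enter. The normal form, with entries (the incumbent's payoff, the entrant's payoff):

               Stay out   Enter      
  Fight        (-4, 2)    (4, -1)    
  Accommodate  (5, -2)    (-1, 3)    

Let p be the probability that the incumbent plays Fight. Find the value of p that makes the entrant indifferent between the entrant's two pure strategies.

p = 5/8

Set the entrant's expected payoff from Stay out equal to that from Enter:
  the entrant's payoff to Stay out: p·2 + (1−p)·(-2) = 4p - 2
  the entrant's payoff to Enter: p·(-1) + (1−p)·3 = -4p + 3
  4p - 2 = -4p + 3  ⇒  8p = 5  ⇒  p = 5/8.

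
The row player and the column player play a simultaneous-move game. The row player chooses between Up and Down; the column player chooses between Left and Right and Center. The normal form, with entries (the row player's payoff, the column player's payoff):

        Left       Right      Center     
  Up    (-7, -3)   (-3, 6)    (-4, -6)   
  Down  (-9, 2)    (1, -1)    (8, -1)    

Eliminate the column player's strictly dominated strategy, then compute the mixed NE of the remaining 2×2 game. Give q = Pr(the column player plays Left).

q = 2/3

The column player's strategy Center is strictly dominated by Left: -3 > -6 and 2 > -1. Eliminate Center.
The column player's mix must leave the row player indifferent between Up and Down.
  the row player's expected payoff from Up: q·(-7) + (1−q)·(-3) = -4q - 3
  the row player's expected payoff from Down: q·(-9) + (1−q)·1 = -10q + 1
  -4q - 3 = -10q + 1  ⇒  6q = 4  ⇒  q = 2/3.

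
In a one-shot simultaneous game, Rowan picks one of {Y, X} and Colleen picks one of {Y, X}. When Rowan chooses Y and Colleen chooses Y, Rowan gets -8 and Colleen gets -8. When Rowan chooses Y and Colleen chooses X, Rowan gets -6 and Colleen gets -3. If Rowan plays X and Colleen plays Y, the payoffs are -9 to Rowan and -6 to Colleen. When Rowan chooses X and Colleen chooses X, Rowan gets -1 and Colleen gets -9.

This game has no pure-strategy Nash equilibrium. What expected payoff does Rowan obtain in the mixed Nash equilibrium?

For Rowan to be willing to mix, Rowan must be indifferent between Y and X, which pins down Colleen's mix.
  Rowan's payoff from Y: q·(-8) + (1−q)·(-6) = -2q - 6
  Rowan's payoff from X: q·(-9) + (1−q)·(-1) = -8q - 1
  -2q - 6 = -8q - 1  ⇒  6q = 5  ⇒  q = 5/6.
At equilibrium Rowan is indifferent across rows, so Rowan's payoff equals the payoff from Y: (5/6)·(-8) + (1/6)·(-6) = -23/3.

-23/3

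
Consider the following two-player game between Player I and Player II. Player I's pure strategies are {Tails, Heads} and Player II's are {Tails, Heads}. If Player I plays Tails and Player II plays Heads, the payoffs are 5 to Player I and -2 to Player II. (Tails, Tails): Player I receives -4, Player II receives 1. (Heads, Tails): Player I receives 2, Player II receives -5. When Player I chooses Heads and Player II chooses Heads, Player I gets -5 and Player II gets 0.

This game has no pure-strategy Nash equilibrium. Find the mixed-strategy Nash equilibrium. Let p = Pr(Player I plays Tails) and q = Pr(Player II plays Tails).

p = 5/8, q = 5/8

Set Player II's expected payoff from Tails equal to that from Heads:
  Player II's expected payoff from Tails: p·1 + (1−p)·(-5) = 6p - 5
  Player II's expected payoff from Heads: p·(-2) + (1−p)·0 = -2p
  6p - 5 = -2p  ⇒  8p = 5  ⇒  p = 5/8.
In a mixed equilibrium Player I is indifferent between Tails and Heads; this condition fixes q.
  Player I's payoff from Tails: q·(-4) + (1−q)·5 = -9q + 5
  Player I's payoff from Heads: q·2 + (1−q)·(-5) = 7q - 5
  -9q + 5 = 7q - 5  ⇒  -16q = -10  ⇒  q = 5/8.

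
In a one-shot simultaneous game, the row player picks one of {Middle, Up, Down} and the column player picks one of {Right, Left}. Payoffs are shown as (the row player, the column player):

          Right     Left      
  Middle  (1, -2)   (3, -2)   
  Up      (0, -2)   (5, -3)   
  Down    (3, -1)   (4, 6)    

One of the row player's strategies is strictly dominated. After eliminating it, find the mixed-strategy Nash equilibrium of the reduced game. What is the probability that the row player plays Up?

p = 7/8

The row player's strategy Middle is strictly dominated by Down: 3 > 1 and 4 > 3. Eliminate Middle.
The row player's mix must leave the column player indifferent between Right and Left.
  the column player's payoff from Right: p·(-2) + (1−p)·(-1) = -p - 1
  the column player's payoff from Left: p·(-3) + (1−p)·6 = -9p + 6
  -p - 1 = -9p + 6  ⇒  8p = 7  ⇒  p = 7/8.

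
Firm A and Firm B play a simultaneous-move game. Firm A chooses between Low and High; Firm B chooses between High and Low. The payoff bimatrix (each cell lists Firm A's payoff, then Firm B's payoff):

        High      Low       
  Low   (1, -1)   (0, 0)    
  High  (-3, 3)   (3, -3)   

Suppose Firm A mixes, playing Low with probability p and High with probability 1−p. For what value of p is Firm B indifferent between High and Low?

p = 6/7

Firm B's indifference between High and Low determines Firm A's mixing probability p:
  Firm B's payoff from High: p·(-1) + (1−p)·3 = -4p + 3
  Firm B's payoff from Low: p·0 + (1−p)·(-3) = 3p - 3
  -4p + 3 = 3p - 3  ⇒  -7p = -6  ⇒  p = 6/7.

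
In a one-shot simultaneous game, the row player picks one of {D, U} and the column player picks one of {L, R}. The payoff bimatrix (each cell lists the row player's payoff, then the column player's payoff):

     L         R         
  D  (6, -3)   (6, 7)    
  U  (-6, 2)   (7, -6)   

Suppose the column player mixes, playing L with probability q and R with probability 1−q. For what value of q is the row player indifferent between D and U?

q = 1/13

In a mixed equilibrium the row player is indifferent between D and U; this condition fixes q.
  the row player's payoff to D: q·6 + (1−q)·6 = 6
  the row player's payoff to U: q·(-6) + (1−q)·7 = -13q + 7
  6 = -13q + 7  ⇒  13q = 1  ⇒  q = 1/13.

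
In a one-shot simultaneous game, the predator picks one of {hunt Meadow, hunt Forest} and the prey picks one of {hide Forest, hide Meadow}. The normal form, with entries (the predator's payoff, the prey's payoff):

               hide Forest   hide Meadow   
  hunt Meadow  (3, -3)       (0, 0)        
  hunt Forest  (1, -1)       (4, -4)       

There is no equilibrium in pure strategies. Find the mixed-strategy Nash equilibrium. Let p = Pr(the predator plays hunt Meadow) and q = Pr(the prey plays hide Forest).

p = 1/2, q = 2/3

The prey's indifference between hide Forest and hide Meadow determines the predator's mixing probability p:
  the prey's expected payoff from hide Forest: p·(-3) + (1−p)·(-1) = -2p - 1
  the prey's expected payoff from hide Meadow: p·0 + (1−p)·(-4) = 4p - 4
  -2p - 1 = 4p - 4  ⇒  -6p = -3  ⇒  p = 1/2.
The predator's indifference between hunt Meadow and hunt Forest determines the prey's mixing probability q:
  the predator's payoff to hunt Meadow: q·3 + (1−q)·0 = 3q
  the predator's payoff to hunt Forest: q·1 + (1−q)·4 = -3q + 4
  3q = -3q + 4  ⇒  6q = 4  ⇒  q = 2/3.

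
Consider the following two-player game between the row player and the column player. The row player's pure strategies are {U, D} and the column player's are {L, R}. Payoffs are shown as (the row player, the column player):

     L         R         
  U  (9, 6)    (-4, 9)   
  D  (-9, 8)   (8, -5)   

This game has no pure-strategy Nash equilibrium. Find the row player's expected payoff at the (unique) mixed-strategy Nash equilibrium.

6/5

For the row player to be willing to mix, the row player must be indifferent between U and D, which pins down the column player's mix.
  the row player's expected payoff from U: q·9 + (1−q)·(-4) = 13q - 4
  the row player's expected payoff from D: q·(-9) + (1−q)·8 = -17q + 8
  13q - 4 = -17q + 8  ⇒  30q = 12  ⇒  q = 2/5.
At equilibrium the row player is indifferent across rows, so the row player's payoff equals the payoff from U: (2/5)·9 + (3/5)·(-4) = 6/5.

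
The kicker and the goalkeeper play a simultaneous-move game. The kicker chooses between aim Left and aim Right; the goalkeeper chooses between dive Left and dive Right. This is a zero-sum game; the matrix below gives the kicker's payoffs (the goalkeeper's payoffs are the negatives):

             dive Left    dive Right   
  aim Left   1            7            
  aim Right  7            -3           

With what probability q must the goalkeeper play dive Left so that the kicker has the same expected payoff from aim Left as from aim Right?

The kicker's indifference between aim Left and aim Right determines the goalkeeper's mixing probability q:
  the kicker's expected payoff from aim Left: q·1 + (1−q)·7 = -6q + 7
  the kicker's expected payoff from aim Right: q·7 + (1−q)·(-3) = 10q - 3
  -6q + 7 = 10q - 3  ⇒  -16q = -10  ⇒  q = 5/8.

q = 5/8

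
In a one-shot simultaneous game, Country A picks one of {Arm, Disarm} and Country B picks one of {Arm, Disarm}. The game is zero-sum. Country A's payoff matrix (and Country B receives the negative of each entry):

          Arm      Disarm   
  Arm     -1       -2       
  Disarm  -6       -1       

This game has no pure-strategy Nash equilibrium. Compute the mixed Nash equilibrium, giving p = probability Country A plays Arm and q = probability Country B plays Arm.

p = 5/6, q = 1/6

In a mixed equilibrium Country B is indifferent between Arm and Disarm; this condition fixes p.
  Country B's payoff to Arm: p·1 + (1−p)·6 = -5p + 6
  Country B's payoff to Disarm: p·2 + (1−p)·1 = p + 1
  -5p + 6 = p + 1  ⇒  -6p = -5  ⇒  p = 5/6.
In a mixed equilibrium Country A is indifferent between Arm and Disarm; this condition fixes q.
  Country A's expected payoff from Arm: q·(-1) + (1−q)·(-2) = q - 2
  Country A's expected payoff from Disarm: q·(-6) + (1−q)·(-1) = -5q - 1
  q - 2 = -5q - 1  ⇒  6q = 1  ⇒  q = 1/6.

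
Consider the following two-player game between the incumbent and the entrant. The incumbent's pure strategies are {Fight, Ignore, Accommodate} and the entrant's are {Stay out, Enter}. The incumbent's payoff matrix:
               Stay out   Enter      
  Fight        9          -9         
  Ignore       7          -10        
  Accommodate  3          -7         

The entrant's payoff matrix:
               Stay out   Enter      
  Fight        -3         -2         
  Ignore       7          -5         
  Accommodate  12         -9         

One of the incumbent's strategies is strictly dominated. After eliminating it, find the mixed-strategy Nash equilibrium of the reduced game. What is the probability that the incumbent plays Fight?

The incumbent's strategy Ignore is strictly dominated by Fight: 9 > 7 and -9 > -10. Eliminate Ignore.
Set the entrant's expected payoff from Stay out equal to that from Enter:
  the entrant's payoff from Stay out: p·(-3) + (1−p)·12 = -15p + 12
  the entrant's payoff from Enter: p·(-2) + (1−p)·(-9) = 7p - 9
  -15p + 12 = 7p - 9  ⇒  -22p = -21  ⇒  p = 21/22.

p = 21/22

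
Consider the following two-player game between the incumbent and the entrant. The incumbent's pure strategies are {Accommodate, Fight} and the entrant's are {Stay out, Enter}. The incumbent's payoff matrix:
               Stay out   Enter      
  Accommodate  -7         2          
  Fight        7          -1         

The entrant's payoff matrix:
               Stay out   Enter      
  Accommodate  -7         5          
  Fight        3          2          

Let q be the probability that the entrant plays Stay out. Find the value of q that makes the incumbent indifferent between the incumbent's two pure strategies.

q = 3/17

In a mixed equilibrium the incumbent is indifferent between Accommodate and Fight; this condition fixes q.
  the incumbent's payoff from Accommodate: q·(-7) + (1−q)·2 = -9q + 2
  the incumbent's payoff from Fight: q·7 + (1−q)·(-1) = 8q - 1
  -9q + 2 = 8q - 1  ⇒  -17q = -3  ⇒  q = 3/17.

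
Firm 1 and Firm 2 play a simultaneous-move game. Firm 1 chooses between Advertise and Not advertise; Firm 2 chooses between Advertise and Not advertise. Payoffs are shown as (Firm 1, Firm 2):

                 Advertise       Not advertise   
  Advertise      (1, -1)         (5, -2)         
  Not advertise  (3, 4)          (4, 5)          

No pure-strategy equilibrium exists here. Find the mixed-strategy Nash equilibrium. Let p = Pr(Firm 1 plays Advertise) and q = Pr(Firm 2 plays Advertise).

p = 1/2, q = 1/3

For Firm 2 to be willing to mix, Firm 2 must be indifferent between Advertise and Not advertise, which pins down Firm 1's mix.
  Firm 2's payoff to Advertise: p·(-1) + (1−p)·4 = -5p + 4
  Firm 2's payoff to Not advertise: p·(-2) + (1−p)·5 = -7p + 5
  -5p + 4 = -7p + 5  ⇒  2p = 1  ⇒  p = 1/2.
Set Firm 1's expected payoff from Advertise equal to that from Not advertise:
  Firm 1's expected payoff from Advertise: q·1 + (1−q)·5 = -4q + 5
  Firm 1's expected payoff from Not advertise: q·3 + (1−q)·4 = -q + 4
  -4q + 5 = -q + 4  ⇒  -3q = -1  ⇒  q = 1/3.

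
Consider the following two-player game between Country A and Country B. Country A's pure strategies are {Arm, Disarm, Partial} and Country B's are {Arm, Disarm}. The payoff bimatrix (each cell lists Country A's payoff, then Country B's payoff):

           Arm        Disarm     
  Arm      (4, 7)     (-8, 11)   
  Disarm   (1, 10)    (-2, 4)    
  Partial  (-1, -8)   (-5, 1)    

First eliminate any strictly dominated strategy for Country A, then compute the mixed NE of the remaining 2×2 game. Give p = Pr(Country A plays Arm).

p = 3/5

Country A's strategy Partial is strictly dominated by Disarm: 1 > -1 and -2 > -5. Eliminate Partial.
In a mixed equilibrium Country B is indifferent between Arm and Disarm; this condition fixes p.
  Country B's payoff to Arm: p·7 + (1−p)·10 = -3p + 10
  Country B's payoff to Disarm: p·11 + (1−p)·4 = 7p + 4
  -3p + 10 = 7p + 4  ⇒  -10p = -6  ⇒  p = 3/5.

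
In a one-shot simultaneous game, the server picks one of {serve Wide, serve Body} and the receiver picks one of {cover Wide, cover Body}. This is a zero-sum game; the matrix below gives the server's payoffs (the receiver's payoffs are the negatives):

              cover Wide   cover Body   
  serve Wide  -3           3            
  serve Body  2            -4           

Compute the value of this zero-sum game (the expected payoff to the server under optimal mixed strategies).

The receiver's mix must leave the server indifferent between serve Wide and serve Body.
  the server's expected payoff from serve Wide: q·(-3) + (1−q)·3 = -6q + 3
  the server's expected payoff from serve Body: q·2 + (1−q)·(-4) = 6q - 4
  -6q + 3 = 6q - 4  ⇒  -12q = -7  ⇒  q = 7/12.
The value is the server's expected payoff against this mix (using serve Wide): (7/12)·(-3) + (5/12)·3 = -1/2.

v = -1/2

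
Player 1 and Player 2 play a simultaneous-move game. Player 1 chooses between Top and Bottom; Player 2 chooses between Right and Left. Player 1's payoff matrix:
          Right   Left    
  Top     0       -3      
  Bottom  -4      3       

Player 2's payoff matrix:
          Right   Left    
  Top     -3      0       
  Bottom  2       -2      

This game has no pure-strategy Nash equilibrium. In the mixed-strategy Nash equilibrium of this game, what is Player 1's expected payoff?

Player 2's mix must leave Player 1 indifferent between Top and Bottom.
  Player 1's payoff from Top: q·0 + (1−q)·(-3) = 3q - 3
  Player 1's payoff from Bottom: q·(-4) + (1−q)·3 = -7q + 3
  3q - 3 = -7q + 3  ⇒  10q = 6  ⇒  q = 3/5.
At equilibrium Player 1 is indifferent across rows, so Player 1's payoff equals the payoff from Top: (3/5)·0 + (2/5)·(-3) = -6/5.

-6/5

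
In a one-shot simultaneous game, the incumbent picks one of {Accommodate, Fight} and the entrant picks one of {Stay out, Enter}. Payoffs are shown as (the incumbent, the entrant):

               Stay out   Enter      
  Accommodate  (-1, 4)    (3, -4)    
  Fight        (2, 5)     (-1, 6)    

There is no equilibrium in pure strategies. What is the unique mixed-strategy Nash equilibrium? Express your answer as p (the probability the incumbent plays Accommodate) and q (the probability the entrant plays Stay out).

p = 1/9, q = 4/7

Set the entrant's expected payoff from Stay out equal to that from Enter:
  the entrant's expected payoff from Stay out: p·4 + (1−p)·5 = -p + 5
  the entrant's expected payoff from Enter: p·(-4) + (1−p)·6 = -10p + 6
  -p + 5 = -10p + 6  ⇒  9p = 1  ⇒  p = 1/9.
The incumbent's indifference between Accommodate and Fight determines the entrant's mixing probability q:
  the incumbent's payoff from Accommodate: q·(-1) + (1−q)·3 = -4q + 3
  the incumbent's payoff from Fight: q·2 + (1−q)·(-1) = 3q - 1
  -4q + 3 = 3q - 1  ⇒  -7q = -4  ⇒  q = 4/7.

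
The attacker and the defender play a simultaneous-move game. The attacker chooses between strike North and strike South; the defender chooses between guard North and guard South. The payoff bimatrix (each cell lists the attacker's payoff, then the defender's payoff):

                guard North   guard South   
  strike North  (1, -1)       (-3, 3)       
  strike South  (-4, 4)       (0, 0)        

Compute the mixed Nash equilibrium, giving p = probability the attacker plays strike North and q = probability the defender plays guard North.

p = 1/2, q = 3/8

The attacker's mix must leave the defender indifferent between guard North and guard South.
  the defender's expected payoff from guard North: p·(-1) + (1−p)·4 = -5p + 4
  the defender's expected payoff from guard South: p·3 + (1−p)·0 = 3p
  -5p + 4 = 3p  ⇒  -8p = -4  ⇒  p = 1/2.
For the attacker to be willing to mix, the attacker must be indifferent between strike North and strike South, which pins down the defender's mix.
  the attacker's payoff to strike North: q·1 + (1−q)·(-3) = 4q - 3
  the attacker's payoff to strike South: q·(-4) + (1−q)·0 = -4q
  4q - 3 = -4q  ⇒  8q = 3  ⇒  q = 3/8.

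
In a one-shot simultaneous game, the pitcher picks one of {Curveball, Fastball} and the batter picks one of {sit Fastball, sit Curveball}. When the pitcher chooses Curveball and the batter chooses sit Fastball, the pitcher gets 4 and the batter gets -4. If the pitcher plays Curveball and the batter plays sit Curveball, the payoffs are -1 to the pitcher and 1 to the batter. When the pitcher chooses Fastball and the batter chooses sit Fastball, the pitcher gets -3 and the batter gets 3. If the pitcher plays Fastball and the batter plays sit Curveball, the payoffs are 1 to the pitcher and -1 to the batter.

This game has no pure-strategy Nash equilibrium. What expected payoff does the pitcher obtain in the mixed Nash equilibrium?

Set the pitcher's expected payoff from Curveball equal to that from Fastball:
  the pitcher's payoff from Curveball: q·4 + (1−q)·(-1) = 5q - 1
  the pitcher's payoff from Fastball: q·(-3) + (1−q)·1 = -4q + 1
  5q - 1 = -4q + 1  ⇒  9q = 2  ⇒  q = 2/9.
At equilibrium the pitcher is indifferent across rows, so the pitcher's payoff equals the payoff from Curveball: (2/9)·4 + (7/9)·(-1) = 1/9.

1/9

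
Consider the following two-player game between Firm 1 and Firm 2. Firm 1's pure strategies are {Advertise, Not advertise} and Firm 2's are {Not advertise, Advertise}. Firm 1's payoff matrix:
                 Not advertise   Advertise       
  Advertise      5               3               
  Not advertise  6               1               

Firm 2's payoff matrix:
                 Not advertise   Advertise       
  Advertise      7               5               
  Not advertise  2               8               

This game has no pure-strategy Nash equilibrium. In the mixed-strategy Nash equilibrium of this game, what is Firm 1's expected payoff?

Firm 2's mix must leave Firm 1 indifferent between Advertise and Not advertise.
  Firm 1's expected payoff from Advertise: q·5 + (1−q)·3 = 2q + 3
  Firm 1's expected payoff from Not advertise: q·6 + (1−q)·1 = 5q + 1
  2q + 3 = 5q + 1  ⇒  -3q = -2  ⇒  q = 2/3.
At equilibrium Firm 1 is indifferent across rows, so Firm 1's payoff equals the payoff from Advertise: (2/3)·5 + (1/3)·3 = 13/3.

13/3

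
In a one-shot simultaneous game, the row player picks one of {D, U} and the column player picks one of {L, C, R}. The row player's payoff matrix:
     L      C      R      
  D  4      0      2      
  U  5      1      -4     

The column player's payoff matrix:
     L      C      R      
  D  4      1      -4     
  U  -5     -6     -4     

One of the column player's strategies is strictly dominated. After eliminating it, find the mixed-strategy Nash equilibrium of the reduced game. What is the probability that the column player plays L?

q = 6/7

The column player's strategy C is strictly dominated by L: 4 > 1 and -5 > -6. Eliminate C.
Set the row player's expected payoff from D equal to that from U:
  the row player's expected payoff from D: q·4 + (1−q)·2 = 2q + 2
  the row player's expected payoff from U: q·5 + (1−q)·(-4) = 9q - 4
  2q + 2 = 9q - 4  ⇒  -7q = -6  ⇒  q = 6/7.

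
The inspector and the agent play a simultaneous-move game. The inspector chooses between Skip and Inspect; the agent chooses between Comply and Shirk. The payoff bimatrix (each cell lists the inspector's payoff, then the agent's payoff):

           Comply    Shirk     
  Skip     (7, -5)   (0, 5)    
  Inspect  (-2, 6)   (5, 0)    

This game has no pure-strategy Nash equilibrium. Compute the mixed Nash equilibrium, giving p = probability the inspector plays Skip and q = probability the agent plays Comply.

p = 3/8, q = 5/14

In a mixed equilibrium the agent is indifferent between Comply and Shirk; this condition fixes p.
  the agent's payoff to Comply: p·(-5) + (1−p)·6 = -11p + 6
  the agent's payoff to Shirk: p·5 + (1−p)·0 = 5p
  -11p + 6 = 5p  ⇒  -16p = -6  ⇒  p = 3/8.
The agent's mix must leave the inspector indifferent between Skip and Inspect.
  the inspector's payoff to Skip: q·7 + (1−q)·0 = 7q
  the inspector's payoff to Inspect: q·(-2) + (1−q)·5 = -7q + 5
  7q = -7q + 5  ⇒  14q = 5  ⇒  q = 5/14.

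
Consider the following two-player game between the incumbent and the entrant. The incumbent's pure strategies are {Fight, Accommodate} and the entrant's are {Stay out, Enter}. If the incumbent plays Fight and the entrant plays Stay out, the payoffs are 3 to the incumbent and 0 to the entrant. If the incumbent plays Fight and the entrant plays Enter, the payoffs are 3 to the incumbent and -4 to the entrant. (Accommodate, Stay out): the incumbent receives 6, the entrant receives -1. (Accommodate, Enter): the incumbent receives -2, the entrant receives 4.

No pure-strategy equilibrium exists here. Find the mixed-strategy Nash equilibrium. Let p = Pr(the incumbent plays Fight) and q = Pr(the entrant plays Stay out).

p = 5/9, q = 5/8

The incumbent's mix must leave the entrant indifferent between Stay out and Enter.
  the entrant's expected payoff from Stay out: p·0 + (1−p)·(-1) = p - 1
  the entrant's expected payoff from Enter: p·(-4) + (1−p)·4 = -8p + 4
  p - 1 = -8p + 4  ⇒  9p = 5  ⇒  p = 5/9.
Set the incumbent's expected payoff from Fight equal to that from Accommodate:
  the incumbent's payoff from Fight: q·3 + (1−q)·3 = 3
  the incumbent's payoff from Accommodate: q·6 + (1−q)·(-2) = 8q - 2
  3 = 8q - 2  ⇒  -8q = -5  ⇒  q = 5/8.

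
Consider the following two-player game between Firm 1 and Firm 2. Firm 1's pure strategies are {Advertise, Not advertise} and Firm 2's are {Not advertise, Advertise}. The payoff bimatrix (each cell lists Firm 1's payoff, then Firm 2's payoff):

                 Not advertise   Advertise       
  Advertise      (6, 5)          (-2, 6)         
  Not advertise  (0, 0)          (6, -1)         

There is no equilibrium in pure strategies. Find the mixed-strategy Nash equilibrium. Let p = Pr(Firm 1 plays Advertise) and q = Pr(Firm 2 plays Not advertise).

p = 1/2, q = 4/7

Firm 2's indifference between Not advertise and Advertise determines Firm 1's mixing probability p:
  Firm 2's payoff to Not advertise: p·5 + (1−p)·0 = 5p
  Firm 2's payoff to Advertise: p·6 + (1−p)·(-1) = 7p - 1
  5p = 7p - 1  ⇒  -2p = -1  ⇒  p = 1/2.
Firm 1's indifference between Advertise and Not advertise determines Firm 2's mixing probability q:
  Firm 1's payoff to Advertise: q·6 + (1−q)·(-2) = 8q - 2
  Firm 1's payoff to Not advertise: q·0 + (1−q)·6 = -6q + 6
  8q - 2 = -6q + 6  ⇒  14q = 8  ⇒  q = 4/7.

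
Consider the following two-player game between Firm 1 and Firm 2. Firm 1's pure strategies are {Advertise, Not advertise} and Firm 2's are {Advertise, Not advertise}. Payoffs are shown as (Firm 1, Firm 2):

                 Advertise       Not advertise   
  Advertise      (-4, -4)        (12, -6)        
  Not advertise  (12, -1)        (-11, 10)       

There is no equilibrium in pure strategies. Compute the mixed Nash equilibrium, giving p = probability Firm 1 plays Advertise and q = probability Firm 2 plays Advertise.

For Firm 2 to be willing to mix, Firm 2 must be indifferent between Advertise and Not advertise, which pins down Firm 1's mix.
  Firm 2's payoff to Advertise: p·(-4) + (1−p)·(-1) = -3p - 1
  Firm 2's payoff to Not advertise: p·(-6) + (1−p)·10 = -16p + 10
  -3p - 1 = -16p + 10  ⇒  13p = 11  ⇒  p = 11/13.
For Firm 1 to be willing to mix, Firm 1 must be indifferent between Advertise and Not advertise, which pins down Firm 2's mix.
  Firm 1's expected payoff from Advertise: q·(-4) + (1−q)·12 = -16q + 12
  Firm 1's expected payoff from Not advertise: q·12 + (1−q)·(-11) = 23q - 11
  -16q + 12 = 23q - 11  ⇒  -39q = -23  ⇒  q = 23/39.

p = 11/13, q = 23/39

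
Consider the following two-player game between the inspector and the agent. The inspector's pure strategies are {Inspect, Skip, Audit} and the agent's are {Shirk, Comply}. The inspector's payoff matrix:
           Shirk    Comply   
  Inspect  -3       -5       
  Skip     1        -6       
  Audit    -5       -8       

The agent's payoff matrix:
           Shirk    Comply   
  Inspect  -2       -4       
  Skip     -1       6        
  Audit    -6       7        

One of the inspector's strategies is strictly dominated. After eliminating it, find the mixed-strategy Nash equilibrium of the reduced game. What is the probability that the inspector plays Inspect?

p = 7/9

The inspector's strategy Audit is strictly dominated by Inspect: -3 > -5 and -5 > -8. Eliminate Audit.
In a mixed equilibrium the agent is indifferent between Shirk and Comply; this condition fixes p.
  the agent's payoff from Shirk: p·(-2) + (1−p)·(-1) = -p - 1
  the agent's payoff from Comply: p·(-4) + (1−p)·6 = -10p + 6
  -p - 1 = -10p + 6  ⇒  9p = 7  ⇒  p = 7/9.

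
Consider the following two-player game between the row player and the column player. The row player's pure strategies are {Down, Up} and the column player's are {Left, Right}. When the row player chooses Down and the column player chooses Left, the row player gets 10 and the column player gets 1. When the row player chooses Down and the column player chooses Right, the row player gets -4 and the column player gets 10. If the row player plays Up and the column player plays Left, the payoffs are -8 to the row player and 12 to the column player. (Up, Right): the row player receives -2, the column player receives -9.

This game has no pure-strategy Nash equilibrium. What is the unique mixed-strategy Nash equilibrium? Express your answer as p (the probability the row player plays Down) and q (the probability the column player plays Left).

Set the column player's expected payoff from Left equal to that from Right:
  the column player's payoff to Left: p·1 + (1−p)·12 = -11p + 12
  the column player's payoff to Right: p·10 + (1−p)·(-9) = 19p - 9
  -11p + 12 = 19p - 9  ⇒  -30p = -21  ⇒  p = 7/10.
The column player's mix must leave the row player indifferent between Down and Up.
  the row player's expected payoff from Down: q·10 + (1−q)·(-4) = 14q - 4
  the row player's expected payoff from Up: q·(-8) + (1−q)·(-2) = -6q - 2
  14q - 4 = -6q - 2  ⇒  20q = 2  ⇒  q = 1/10.

p = 7/10, q = 1/10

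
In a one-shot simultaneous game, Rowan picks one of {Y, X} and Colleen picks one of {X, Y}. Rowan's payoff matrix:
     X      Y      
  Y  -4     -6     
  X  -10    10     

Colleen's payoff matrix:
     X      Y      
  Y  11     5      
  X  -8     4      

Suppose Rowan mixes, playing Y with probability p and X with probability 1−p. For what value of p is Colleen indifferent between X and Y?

p = 2/3

For Colleen to be willing to mix, Colleen must be indifferent between X and Y, which pins down Rowan's mix.
  Colleen's payoff from X: p·11 + (1−p)·(-8) = 19p - 8
  Colleen's payoff from Y: p·5 + (1−p)·4 = p + 4
  19p - 8 = p + 4  ⇒  18p = 12  ⇒  p = 2/3.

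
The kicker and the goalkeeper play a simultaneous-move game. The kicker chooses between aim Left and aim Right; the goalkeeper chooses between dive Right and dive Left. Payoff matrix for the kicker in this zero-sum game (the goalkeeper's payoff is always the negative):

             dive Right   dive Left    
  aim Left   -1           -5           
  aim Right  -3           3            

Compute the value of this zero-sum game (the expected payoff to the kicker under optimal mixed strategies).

v = -9/5

In a mixed equilibrium the kicker is indifferent between aim Left and aim Right; this condition fixes q.
  the kicker's expected payoff from aim Left: q·(-1) + (1−q)·(-5) = 4q - 5
  the kicker's expected payoff from aim Right: q·(-3) + (1−q)·3 = -6q + 3
  4q - 5 = -6q + 3  ⇒  10q = 8  ⇒  q = 4/5.
The value is the kicker's expected payoff against this mix (using aim Left): (4/5)·(-1) + (1/5)·(-5) = -9/5.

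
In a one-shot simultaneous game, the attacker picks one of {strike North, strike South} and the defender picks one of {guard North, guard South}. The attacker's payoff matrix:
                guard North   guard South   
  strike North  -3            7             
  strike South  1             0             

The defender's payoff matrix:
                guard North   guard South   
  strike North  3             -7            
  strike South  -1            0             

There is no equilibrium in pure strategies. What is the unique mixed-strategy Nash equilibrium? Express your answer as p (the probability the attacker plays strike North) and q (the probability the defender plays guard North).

p = 1/11, q = 7/11

Set the defender's expected payoff from guard North equal to that from guard South:
  the defender's expected payoff from guard North: p·3 + (1−p)·(-1) = 4p - 1
  the defender's expected payoff from guard South: p·(-7) + (1−p)·0 = -7p
  4p - 1 = -7p  ⇒  11p = 1  ⇒  p = 1/11.
In a mixed equilibrium the attacker is indifferent between strike North and strike South; this condition fixes q.
  the attacker's payoff from strike North: q·(-3) + (1−q)·7 = -10q + 7
  the attacker's payoff from strike South: q·1 + (1−q)·0 = q
  -10q + 7 = q  ⇒  -11q = -7  ⇒  q = 7/11.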